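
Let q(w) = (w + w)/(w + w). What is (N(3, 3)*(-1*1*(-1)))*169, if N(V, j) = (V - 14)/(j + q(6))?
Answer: -1859/4 ≈ -464.75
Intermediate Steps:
q(w) = 1 (q(w) = (2*w)/((2*w)) = (2*w)*(1/(2*w)) = 1)
N(V, j) = (-14 + V)/(1 + j) (N(V, j) = (V - 14)/(j + 1) = (-14 + V)/(1 + j))
(N(3, 3)*(-1*1*(-1)))*169 = (((-14 + 3)/(1 + 3))*(-1*1*(-1)))*169 = ((-11/4)*(-1*(-1)))*169 = (((1/4)*(-11))*1)*169 = -11/4*1*169 = -11/4*169 = -1859/4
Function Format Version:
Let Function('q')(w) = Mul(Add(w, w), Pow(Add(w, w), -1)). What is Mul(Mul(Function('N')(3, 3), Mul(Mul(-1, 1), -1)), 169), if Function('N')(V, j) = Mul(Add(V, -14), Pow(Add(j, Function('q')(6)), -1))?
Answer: Rational(-1859, 4) ≈ -464.75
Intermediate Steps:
Function('q')(w) = 1 (Function('q')(w) = Mul(Mul(2, w), Pow(Mul(2, w), -1)) = Mul(Mul(2, w), Mul(Rational(1, 2), Pow(w, -1))) = 1)
Function('N')(V, j) = Mul(Pow(Add(1, j), -1), Add(-14, V)) (Function('N')(V, j) = Mul(Add(V, -14), Pow(Add(j, 1), -1)) = Mul(Add(-14, V), Pow(Add(1, j), -1)) = Mul(Pow(Add(1, j), -1), Add(-14, V)))
Mul(Mul(Function('N')(3, 3), Mul(Mul(-1, 1), -1)), 169) = Mul(Mul(Mul(Pow(Add(1, 3), -1), Add(-14, 3)), Mul(Mul(-1, 1), -1)), 169) = Mul(Mul(Mul(Pow(4, -1), -11), Mul(-1, -1)), 169) = Mul(Mul(Mul(Rational(1, 4), -11), 1), 169) = Mul(Mul(Rational(-11, 4), 1), 169) = Mul(Rational(-11, 4), 169) = Rational(-1859, 4)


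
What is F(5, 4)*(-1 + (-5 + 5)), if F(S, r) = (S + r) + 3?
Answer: -12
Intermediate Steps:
F(S, r) = 3 + S + r
F(5, 4)*(-1 + (-5 + 5)) = (3 + 5 + 4)*(-1 + (-5 + 5)) = 12*(-1 + 0) = 12*(-1) = -12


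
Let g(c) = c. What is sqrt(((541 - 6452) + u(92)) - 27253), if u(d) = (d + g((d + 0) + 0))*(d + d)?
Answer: 2*sqrt(173) ≈ 26.306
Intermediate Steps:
u(d) = 4*d**2 (u(d) = (d + ((d + 0) + 0))*(d + d) = (d + (d + 0))*(2*d) = (d + d)*(2*d) = (2*d)*(2*d) = 4*d**2)
sqrt(((541 - 6452) + u(92)) - 27253) = sqrt(((541 - 6452) + 4*92**2) - 27253) = sqrt((-5911 + 4*8464) - 27253) = sqrt((-5911 + 33856) - 27253) = sqrt(27945 - 27253) = sqrt(692) = 2*sqrt(173)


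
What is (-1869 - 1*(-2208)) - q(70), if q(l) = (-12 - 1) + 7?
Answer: 345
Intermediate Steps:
q(l) = -6 (q(l) = -13 + 7 = -6)
(-1869 - 1*(-2208)) - q(70) = (-1869 - 1*(-2208)) - 1*(-6) = (-1869 + 2208) + 6 = 339 + 6 = 345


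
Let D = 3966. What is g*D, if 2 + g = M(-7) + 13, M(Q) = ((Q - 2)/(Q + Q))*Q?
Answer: 25779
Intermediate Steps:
M(Q) = -1 + Q/2 (M(Q) = ((-2 + Q)/((2*Q)))*Q = ((-2 + Q)*(1/(2*Q)))*Q = ((-2 + Q)/(2*Q))*Q = -1 + Q/2)
g = 13/2 (g = -2 + ((-1 + (½)*(-7)) + 13) = -2 + ((-1 - 7/2) + 13) = -2 + (-9/2 + 13) = -2 + 17/2 = 13/2 ≈ 6.5000)
g*D = (13/2)*3966 = 25779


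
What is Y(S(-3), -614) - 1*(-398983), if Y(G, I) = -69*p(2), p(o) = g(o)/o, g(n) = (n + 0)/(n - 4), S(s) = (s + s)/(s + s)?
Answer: 798035/2 ≈ 3.9902e+5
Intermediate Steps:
S(s) = 1 (S(s) = (2*s)/((2*s)) = (2*s)*(1/(2*s)) = 1)
g(n) = n/(-4 + n)
p(o) = 1/(-4 + o) (p(o) = (o/(-4 + o))/o = 1/(-4 + o))
Y(G, I) = 69/2 (Y(G, I) = -69/(-4 + 2) = -69/(-2) = -69*(-1/2) = 69/2)
Y(S(-3), -614) - 1*(-398983) = 69/2 - 1*(-398983) = 69/2 + 398983 = 798035/2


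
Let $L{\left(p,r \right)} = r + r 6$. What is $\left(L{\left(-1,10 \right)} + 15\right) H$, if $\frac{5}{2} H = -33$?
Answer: $-1122$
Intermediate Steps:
$H = - \frac{66}{5}$ ($H = \frac{2}{5} \left(-33\right) = - \frac{66}{5} \approx -13.2$)
$L{\left(p,r \right)} = 7 r$ ($L{\left(p,r \right)} = r + 6 r = 7 r$)
$\left(L{\left(-1,10 \right)} + 15\right) H = \left(7 \cdot 10 + 15\right) \left(- \frac{66}{5}\right) = \left(70 + 15\right) \left(- \frac{66}{5}\right) = 85 \left(- \frac{66}{5}\right) = -1122$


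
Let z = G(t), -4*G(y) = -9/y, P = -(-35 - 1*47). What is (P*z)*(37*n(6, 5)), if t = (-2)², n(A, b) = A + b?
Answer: 150183/8 ≈ 18773.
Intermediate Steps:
t = 4
P = 82 (P = -(-35 - 47) = -1*(-82) = 82)
G(y) = 9/(4*y) (G(y) = -(-9)/(4*y) = 9/(4*y))
z = 9/16 (z = (9/4)/4 = (9/4)*(¼) = 9/16 ≈ 0.56250)
(P*z)*(37*n(6, 5)) = (82*(9/16))*(37*(6 + 5)) = 369*(37*11)/8 = (369/8)*407 = 150183/8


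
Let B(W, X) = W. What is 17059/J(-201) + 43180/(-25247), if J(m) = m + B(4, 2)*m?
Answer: -474084473/25373235 ≈ -18.684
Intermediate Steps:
J(m) = 5*m (J(m) = m + 4*m = 5*m)
17059/J(-201) + 43180/(-25247) = 17059/((5*(-201))) + 43180/(-25247) = 17059/(-1005) + 43180*(-1/25247) = 17059*(-1/1005) - 43180/25247 = -17059/1005 - 43180/25247 = -474084473/25373235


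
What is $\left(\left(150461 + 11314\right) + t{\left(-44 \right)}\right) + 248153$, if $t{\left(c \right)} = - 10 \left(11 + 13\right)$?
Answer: $409688$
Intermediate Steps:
$t{\left(c \right)} = -240$ ($t{\left(c \right)} = \left(-10\right) 24 = -240$)
$\left(\left(150461 + 11314\right) + t{\left(-44 \right)}\right) + 248153 = \left(\left(150461 + 11314\right) - 240\right) + 248153 = \left(161775 - 240\right) + 248153 = 161535 + 248153 = 409688$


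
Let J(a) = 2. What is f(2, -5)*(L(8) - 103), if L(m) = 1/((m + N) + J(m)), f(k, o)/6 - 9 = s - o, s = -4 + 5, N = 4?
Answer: -64845/7 ≈ -9263.6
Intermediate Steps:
s = 1
f(k, o) = 60 - 6*o (f(k, o) = 54 + 6*(1 - o) = 54 + (6 - 6*o) = 60 - 6*o)
L(m) = 1/(6 + m) (L(m) = 1/((m + 4) + 2) = 1/((4 + m) + 2) = 1/(6 + m))
f(2, -5)*(L(8) - 103) = (60 - 6*(-5))*(1/(6 + 8) - 103) = (60 + 30)*(1/14 - 103) = 90*(1/14 - 103) = 90*(-1441/14) = -64845/7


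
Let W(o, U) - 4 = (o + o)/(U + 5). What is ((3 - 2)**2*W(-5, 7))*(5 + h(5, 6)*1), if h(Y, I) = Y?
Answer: 95/3 ≈ 31.667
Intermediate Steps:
W(o, U) = 4 + 2*o/(5 + U) (W(o, U) = 4 + (o + o)/(U + 5) = 4 + (2*o)/(5 + U) = 4 + 2*o/(5 + U))
((3 - 2)**2*W(-5, 7))*(5 + h(5, 6)*1) = ((3 - 2)**2*(2*(10 - 5 + 2*7)/(5 + 7)))*(5 + 5*1) = (1**2*(2*(10 - 5 + 14)/12))*(5 + 5) = (1*(2*(1/12)*19))*10 = (1*(19/6))*10 = (19/6)*10 = 95/3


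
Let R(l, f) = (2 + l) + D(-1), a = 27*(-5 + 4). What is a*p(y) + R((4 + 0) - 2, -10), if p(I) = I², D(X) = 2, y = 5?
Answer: -669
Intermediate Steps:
a = -27 (a = 27*(-1) = -27)
R(l, f) = 4 + l (R(l, f) = (2 + l) + 2 = 4 + l)
a*p(y) + R((4 + 0) - 2, -10) = -27*5² + (4 + ((4 + 0) - 2)) = -27*25 + (4 + (4 - 2)) = -675 + (4 + 2) = -675 + 6 = -669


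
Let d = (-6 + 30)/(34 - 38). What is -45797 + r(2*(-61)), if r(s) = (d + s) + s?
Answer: -46047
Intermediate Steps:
d = -6 (d = 24/(-4) = 24*(-¼) = -6)
r(s) = -6 + 2*s (r(s) = (-6 + s) + s = -6 + 2*s)
-45797 + r(2*(-61)) = -45797 + (-6 + 2*(2*(-61))) = -45797 + (-6 + 2*(-122)) = -45797 + (-6 - 244) = -45797 - 250 = -46047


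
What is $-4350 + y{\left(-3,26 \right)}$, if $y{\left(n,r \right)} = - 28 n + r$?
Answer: $-4240$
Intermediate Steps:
$y{\left(n,r \right)} = r - 28 n$
$-4350 + y{\left(-3,26 \right)} = -4350 + \left(26 - -84\right) = -4350 + \left(26 + 84\right) = -4350 + 110 = -4240$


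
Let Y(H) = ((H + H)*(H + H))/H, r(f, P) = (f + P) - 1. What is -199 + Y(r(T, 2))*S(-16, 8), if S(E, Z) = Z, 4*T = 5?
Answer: -127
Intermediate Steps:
T = 5/4 (T = (¼)*5 = 5/4 ≈ 1.2500)
r(f, P) = -1 + P + f (r(f, P) = (P + f) - 1 = -1 + P + f)
Y(H) = 4*H (Y(H) = ((2*H)*(2*H))/H = (4*H²)/H = 4*H)
-199 + Y(r(T, 2))*S(-16, 8) = -199 + (4*(-1 + 2 + 5/4))*8 = -199 + (4*(9/4))*8 = -199 + 9*8 = -199 + 72 = -127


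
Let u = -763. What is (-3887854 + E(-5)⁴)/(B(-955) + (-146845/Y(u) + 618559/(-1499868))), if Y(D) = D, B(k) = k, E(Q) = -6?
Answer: 4447774192424472/873125160277 ≈ 5094.1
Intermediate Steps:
(-3887854 + E(-5)⁴)/(B(-955) + (-146845/Y(u) + 618559/(-1499868))) = (-3887854 + (-6)⁴)/(-955 + (-146845/(-763) + 618559/(-1499868))) = (-3887854 + 1296)/(-955 + (-146845*(-1/763) + 618559*(-1/1499868))) = -3886558/(-955 + (146845/763 - 618559/1499868)) = -3886558/(-955 + 219776155943/1144399284) = -3886558/(-873125160277/1144399284) = -3886558*(-1144399284/873125160277) = 4447774192424472/873125160277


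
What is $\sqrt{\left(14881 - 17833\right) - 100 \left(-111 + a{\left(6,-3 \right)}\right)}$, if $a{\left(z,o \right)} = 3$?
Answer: $6 \sqrt{218} \approx 88.589$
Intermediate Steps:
$\sqrt{\left(14881 - 17833\right) - 100 \left(-111 + a{\left(6,-3 \right)}\right)} = \sqrt{\left(14881 - 17833\right) - 100 \left(-111 + 3\right)} = \sqrt{\left(14881 - 17833\right) - -10800} = \sqrt{-2952 + 10800} = \sqrt{7848} = 6 \sqrt{218}$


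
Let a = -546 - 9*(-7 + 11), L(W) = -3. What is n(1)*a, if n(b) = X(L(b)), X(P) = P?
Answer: 1746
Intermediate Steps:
a = -582 (a = -546 - 9*4 = -546 - 36 = -582)
n(b) = -3
n(1)*a = -3*(-582) = 1746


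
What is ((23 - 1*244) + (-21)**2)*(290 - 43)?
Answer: 54340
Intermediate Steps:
((23 - 1*244) + (-21)**2)*(290 - 43) = ((23 - 244) + 441)*247 = (-221 + 441)*247 = 220*247 = 54340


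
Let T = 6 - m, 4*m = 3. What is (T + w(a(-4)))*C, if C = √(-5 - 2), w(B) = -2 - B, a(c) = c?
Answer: 29*I*√7/4 ≈ 19.182*I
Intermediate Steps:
m = ¾ (m = (¼)*3 = ¾ ≈ 0.75000)
T = 21/4 (T = 6 - 1*¾ = 6 - ¾ = 21/4 ≈ 5.2500)
C = I*√7 (C = √(-7) = I*√7 ≈ 2.6458*I)
(T + w(a(-4)))*C = (21/4 + (-2 - 1*(-4)))*(I*√7) = (21/4 + (-2 + 4))*(I*√7) = (21/4 + 2)*(I*√7) = 29*(I*√7)/4 = 29*I*√7/4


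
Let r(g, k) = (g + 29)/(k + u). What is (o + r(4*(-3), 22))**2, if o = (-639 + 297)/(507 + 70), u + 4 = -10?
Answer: 50027329/21307456 ≈ 2.3479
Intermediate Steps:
u = -14 (u = -4 - 10 = -14)
r(g, k) = (29 + g)/(-14 + k) (r(g, k) = (g + 29)/(k - 14) = (29 + g)/(-14 + k))
o = -342/577 ≈ -0.59272
(o + r(4*(-3), 22))**2 = (-342/577 + (29 + 4*(-3))/(-14 + 22))**2 = (-342/577 + (29 - 12)/8)**2 = (-342/577 + (1/8)*17)**2 = (-342/577 + 17/8)**2 = (7073/4616)**2 = 50027329/21307456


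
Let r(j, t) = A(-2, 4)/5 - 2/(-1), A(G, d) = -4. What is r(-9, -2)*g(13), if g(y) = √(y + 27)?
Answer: 12*√10/5 ≈ 7.5895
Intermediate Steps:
g(y) = √(27 + y)
r(j, t) = 6/5 (r(j, t) = -4/5 - 2/(-1) = -4*⅕ - 2*(-1) = -⅘ + 2 = 6/5)
r(-9, -2)*g(13) = 6*√(27 + 13)/5 = 6*√40/5 = 6*(2*√10)/5 = 12*√10/5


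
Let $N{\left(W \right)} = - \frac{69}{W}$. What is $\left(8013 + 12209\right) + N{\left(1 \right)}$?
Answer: $20153$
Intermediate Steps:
$\left(8013 + 12209\right) + N{\left(1 \right)} = \left(8013 + 12209\right) - \frac{69}{1} = 20222 - 69 = 20153$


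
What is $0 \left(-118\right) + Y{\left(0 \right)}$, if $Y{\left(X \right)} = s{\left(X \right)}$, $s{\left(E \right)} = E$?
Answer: $0$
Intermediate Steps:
$Y{\left(X \right)} = X$
$0 \left(-118\right) + Y{\left(0 \right)} = 0 \left(-118\right) + 0 = 0 + 0 = 0$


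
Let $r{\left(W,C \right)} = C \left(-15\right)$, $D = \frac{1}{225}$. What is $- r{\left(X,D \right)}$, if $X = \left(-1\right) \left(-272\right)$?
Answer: $\frac{1}{15} \approx 0.066667$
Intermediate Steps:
$X = 272$
$D = \frac{1}{225} \approx 0.0044444$
$r{\left(W,C \right)} = - 15 C$
$- r{\left(X,D \right)} = - \frac{-15}{225} = \left(-1\right) \left(- \frac{1}{15}\right) = \frac{1}{15}$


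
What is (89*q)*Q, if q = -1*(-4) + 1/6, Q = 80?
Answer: 89000/3 ≈ 29667.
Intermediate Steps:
q = 25/6 (q = 4 + 1/6 = 25/6 ≈ 4.1667)
(89*q)*Q = (89*(25/6))*80 = (2225/6)*80 = 89000/3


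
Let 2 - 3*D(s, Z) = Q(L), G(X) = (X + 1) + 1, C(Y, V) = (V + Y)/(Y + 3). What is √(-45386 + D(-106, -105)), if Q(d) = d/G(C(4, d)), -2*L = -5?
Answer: I*√686639013/123 ≈ 213.04*I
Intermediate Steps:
L = 5/2 (L = -½*(-5) = 5/2 ≈ 2.5000)
C(Y, V) = (V + Y)/(3 + Y)
G(X) = 2 + X (G(X) = (1 + X) + 1 = 2 + X)
Q(d) = d/(18/7 + d/7) (Q(d) = d/(2 + (d + 4)/(3 + 4)) = d/(2 + (4 + d)/7) = d/(2 + (4/7 + d/7)) = d/(18/7 + d/7))
D(s, Z) = 47/123 (D(s, Z) = ⅔ - 7*5/(3*2*(18 + 5/2)) = ⅔ - 7*5/(3*2*41/2) = ⅔ - 7*5*2/(3*2*41) = ⅔ - ⅓*35/41 = ⅔ - 35/123 = 47/123)
√(-45386 + D(-106, -105)) = √(-45386 + 47/123) = √(-5582431/123) = I*√686639013/123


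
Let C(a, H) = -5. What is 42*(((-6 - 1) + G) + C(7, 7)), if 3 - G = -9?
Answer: 0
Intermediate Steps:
G = 12 (G = 3 - 1*(-9) = 3 + 9 = 12)
42*(((-6 - 1) + G) + C(7, 7)) = 42*(((-6 - 1) + 12) - 5) = 42*((-7 + 12) - 5) = 42*(5 - 5) = 42*0 = 0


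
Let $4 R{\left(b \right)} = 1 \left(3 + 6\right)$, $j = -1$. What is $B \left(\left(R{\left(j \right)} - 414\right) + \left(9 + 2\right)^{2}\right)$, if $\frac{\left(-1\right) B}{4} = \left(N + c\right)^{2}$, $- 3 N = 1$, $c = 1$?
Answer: $\frac{4652}{9} \approx 516.89$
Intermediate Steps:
$N = - \frac{1}{3}$ ($N = \left(- \frac{1}{3}\right) 1 = - \frac{1}{3} \approx -0.33333$)
$R{\left(b \right)} = \frac{9}{4}$ ($R{\left(b \right)} = \frac{1 \left(3 + 6\right)}{4} = \frac{1 \cdot 9}{4} = \frac{1}{4} \cdot 9 = \frac{9}{4}$)
$B = - \frac{16}{9}$ ($B = - 4 \left(- \frac{1}{3} + 1\right)^{2} = - 4 \left(\frac{2}{3}\right)^{2} = \left(-4\right) \frac{4}{9} = - \frac{16}{9} \approx -1.7778$)
$B \left(\left(R{\left(j \right)} - 414\right) + \left(9 + 2\right)^{2}\right) = - \frac{16 \left(\left(\frac{9}{4} - 414\right) + \left(9 + 2\right)^{2}\right)}{9} = - \frac{16 \left(- \frac{1647}{4} + 11^{2}\right)}{9} = - \frac{16 \left(- \frac{1647}{4} + 121\right)}{9} = \left(- \frac{16}{9}\right) \left(- \frac{1163}{4}\right) = \frac{4652}{9}$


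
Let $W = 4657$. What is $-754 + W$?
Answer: $3903$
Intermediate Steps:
$-754 + W = -754 + 4657 = 3903$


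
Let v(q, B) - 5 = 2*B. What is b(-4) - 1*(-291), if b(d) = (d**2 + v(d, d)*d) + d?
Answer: 315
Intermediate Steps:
v(q, B) = 5 + 2*B
b(d) = d + d**2 + d*(5 + 2*d) (b(d) = (d**2 + (5 + 2*d)*d) + d = (d**2 + d*(5 + 2*d)) + d = d + d**2 + d*(5 + 2*d))
b(-4) - 1*(-291) = 3*(-4)*(2 - 4) - 1*(-291) = 3*(-4)*(-2) + 291 = 24 + 291 = 315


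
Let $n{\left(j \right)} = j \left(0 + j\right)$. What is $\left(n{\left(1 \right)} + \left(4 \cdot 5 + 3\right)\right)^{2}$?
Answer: $576$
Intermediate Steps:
$n{\left(j \right)} = j^{2}$ ($n{\left(j \right)} = j j = j^{2}$)
$\left(n{\left(1 \right)} + \left(4 \cdot 5 + 3\right)\right)^{2} = \left(1^{2} + \left(4 \cdot 5 + 3\right)\right)^{2} = \left(1 + \left(20 + 3\right)\right)^{2} = \left(1 + 23\right)^{2} = 24^{2} = 576$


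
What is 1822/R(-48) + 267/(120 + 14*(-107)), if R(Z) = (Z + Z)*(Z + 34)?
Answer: 537967/463008 ≈ 1.1619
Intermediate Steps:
R(Z) = 2*Z*(34 + Z) (R(Z) = (2*Z)*(34 + Z) = 2*Z*(34 + Z))
1822/R(-48) + 267/(120 + 14*(-107)) = 1822/((2*(-48)*(34 - 48))) + 267/(120 + 14*(-107)) = 1822/((2*(-48)*(-14))) + 267/(120 - 1498) = 1822/1344 + 267/(-1378) = 1822*(1/1344) + 267*(-1/1378) = 911/672 - 267/1378 = 537967/463008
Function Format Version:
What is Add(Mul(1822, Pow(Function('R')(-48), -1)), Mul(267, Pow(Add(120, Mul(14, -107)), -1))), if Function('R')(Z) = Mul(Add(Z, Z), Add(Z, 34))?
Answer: Rational(537967, 463008) ≈ 1.1619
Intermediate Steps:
Function('R')(Z) = Mul(2, Z, Add(34, Z)) (Function('R')(Z) = Mul(Mul(2, Z), Add(34, Z)) = Mul(2, Z, Add(34, Z)))
Add(Mul(1822, Pow(Function('R')(-48), -1)), Mul(267, Pow(Add(120, Mul(14, -107)), -1))) = Add(Mul(1822, Pow(Mul(2, -48, Add(34, -48)), -1)), Mul(267, Pow(Add(120, Mul(14, -107)), -1))) = Add(Mul(1822, Pow(Mul(2, -48, -14), -1)), Mul(267, Pow(Add(120, -1498), -1))) = Add(Mul(1822, Pow(1344, -1)), Mul(267, Pow(-1378, -1))) = Add(Mul(1822, Rational(1, 1344)), Mul(267, Rational(-1, 1378))) = Add(Rational(911, 672), Rational(-267, 1378)) = Rational(537967, 463008)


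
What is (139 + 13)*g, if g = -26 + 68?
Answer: 6384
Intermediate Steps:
g = 42
(139 + 13)*g = (139 + 13)*42 = 152*42 = 6384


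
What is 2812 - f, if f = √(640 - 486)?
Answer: 2812 - √154 ≈ 2799.6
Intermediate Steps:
f = √154 ≈ 12.410
2812 - f = 2812 - √154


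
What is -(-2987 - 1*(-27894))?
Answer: -24907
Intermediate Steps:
-(-2987 - 1*(-27894)) = -(-2987 + 27894) = -1*24907 = -24907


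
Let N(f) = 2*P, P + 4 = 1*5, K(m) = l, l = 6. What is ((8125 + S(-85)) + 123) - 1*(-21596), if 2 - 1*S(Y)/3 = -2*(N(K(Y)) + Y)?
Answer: 29352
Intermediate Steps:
K(m) = 6
P = 1 (P = -4 + 1*5 = -4 + 5 = 1)
N(f) = 2 (N(f) = 2*1 = 2)
S(Y) = 18 + 6*Y (S(Y) = 6 - (-6)*(2 + Y) = 6 - 3*(-4 - 2*Y) = 6 + (12 + 6*Y) = 18 + 6*Y)
((8125 + S(-85)) + 123) - 1*(-21596) = ((8125 + (18 + 6*(-85))) + 123) - 1*(-21596) = ((8125 + (18 - 510)) + 123) + 21596 = ((8125 - 492) + 123) + 21596 = (7633 + 123) + 21596 = 7756 + 21596 = 29352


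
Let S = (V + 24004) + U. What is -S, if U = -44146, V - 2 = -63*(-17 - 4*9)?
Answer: 16801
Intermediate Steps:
V = 3341 (V = 2 - 63*(-17 - 4*9) = 2 - 63*(-17 - 36) = 2 - 63*(-53) = 2 + 3339 = 3341)
S = -16801 (S = (3341 + 24004) - 44146 = 27345 - 44146 = -16801)
-S = -1*(-16801) = 16801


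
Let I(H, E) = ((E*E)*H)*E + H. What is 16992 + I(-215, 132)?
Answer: -494476343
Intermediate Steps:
I(H, E) = H + H*E³ (I(H, E) = (E²*H)*E + H = (H*E²)*E + H = H*E³ + H = H + H*E³)
16992 + I(-215, 132) = 16992 - 215*(1 + 132³) = 16992 - 215*(1 + 2299968) = 16992 - 215*2299969 = 16992 - 494493335 = -494476343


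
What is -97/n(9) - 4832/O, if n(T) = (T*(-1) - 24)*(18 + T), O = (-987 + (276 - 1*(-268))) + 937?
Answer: -2128697/220077 ≈ -9.6725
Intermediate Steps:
O = 494 (O = (-987 + (276 + 268)) + 937 = (-987 + 544) + 937 = -443 + 937 = 494)
n(T) = (-24 - T)*(18 + T) (n(T) = (-T - 24)*(18 + T) = (-24 - T)*(18 + T))
-97/n(9) - 4832/O = -97/(-432 - 1*9**2 - 42*9) - 4832/494 = -97/(-432 - 1*81 - 378) - 4832*1/494 = -97/(-432 - 81 - 378) - 2416/247 = -97/(-891) - 2416/247 = -97*(-1/891) - 2416/247 = 97/891 - 2416/247 = -2128697/220077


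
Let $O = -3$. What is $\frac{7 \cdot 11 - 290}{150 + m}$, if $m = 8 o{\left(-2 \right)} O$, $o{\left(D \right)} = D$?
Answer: $- \frac{71}{66} \approx -1.0758$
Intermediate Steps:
$m = 48$ ($m = 8 \left(-2\right) \left(-3\right) = \left(-16\right) \left(-3\right) = 48$)
$\frac{7 \cdot 11 - 290}{150 + m} = \frac{7 \cdot 11 - 290}{150 + 48} = \frac{77 - 290}{198} = \left(-213\right) \frac{1}{198} = - \frac{71}{66}$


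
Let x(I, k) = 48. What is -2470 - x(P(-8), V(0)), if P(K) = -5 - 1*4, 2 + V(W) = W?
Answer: -2518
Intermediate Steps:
V(W) = -2 + W
P(K) = -9 (P(K) = -5 - 4 = -9)
-2470 - x(P(-8), V(0)) = -2470 - 1*48 = -2470 - 48 = -2518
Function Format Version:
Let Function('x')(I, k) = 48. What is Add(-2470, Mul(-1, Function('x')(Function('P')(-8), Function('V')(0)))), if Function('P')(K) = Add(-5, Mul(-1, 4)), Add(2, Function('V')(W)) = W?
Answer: -2518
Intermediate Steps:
Function('V')(W) = Add(-2, W)
Function('P')(K) = -9 (Function('P')(K) = Add(-5, -4) = -9)
Add(-2470, Mul(-1, Function('x')(Function('P')(-8), Function('V')(0)))) = Add(-2470, Mul(-1, 48)) = Add(-2470, -48) = -2518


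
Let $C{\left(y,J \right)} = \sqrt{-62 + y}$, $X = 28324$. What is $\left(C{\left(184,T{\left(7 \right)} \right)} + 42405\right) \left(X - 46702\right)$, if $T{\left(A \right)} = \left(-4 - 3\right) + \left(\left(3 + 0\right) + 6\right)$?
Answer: $-779319090 - 18378 \sqrt{122} \approx -7.7952 \cdot 10^{8}$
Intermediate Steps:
$T{\left(A \right)} = 2$ ($T{\left(A \right)} = -7 + \left(3 + 6\right) = -7 + 9 = 2$)
$\left(C{\left(184,T{\left(7 \right)} \right)} + 42405\right) \left(X - 46702\right) = \left(\sqrt{-62 + 184} + 42405\right) \left(28324 - 46702\right) = \left(\sqrt{122} + 42405\right) \left(-18378\right) = \left(42405 + \sqrt{122}\right) \left(-18378\right) = -779319090 - 18378 \sqrt{122}$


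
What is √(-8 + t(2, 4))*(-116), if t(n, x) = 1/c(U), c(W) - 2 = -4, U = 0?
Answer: -58*I*√34 ≈ -338.2*I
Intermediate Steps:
c(W) = -2 (c(W) = 2 - 4 = -2)
t(n, x) = -½ (t(n, x) = 1/(-2) = -½)
√(-8 + t(2, 4))*(-116) = √(-8 - ½)*(-116) = √(-17/2)*(-116) = (I*√34/2)*(-116) = -58*I*√34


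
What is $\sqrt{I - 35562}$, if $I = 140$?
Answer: $i \sqrt{35422} \approx 188.21 i$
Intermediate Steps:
$\sqrt{I - 35562} = \sqrt{140 - 35562} = \sqrt{-35422} = i \sqrt{35422}$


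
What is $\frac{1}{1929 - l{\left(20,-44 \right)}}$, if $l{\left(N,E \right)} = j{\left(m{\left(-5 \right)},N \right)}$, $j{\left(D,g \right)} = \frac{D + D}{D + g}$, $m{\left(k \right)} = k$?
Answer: $\frac{3}{5789} \approx 0.00051822$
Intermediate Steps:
$j{\left(D,g \right)} = \frac{2 D}{D + g}$
$l{\left(N,E \right)} = - \frac{10}{-5 + N}$ ($l{\left(N,E \right)} = 2 \left(-5\right) \frac{1}{-5 + N} = - \frac{10}{-5 + N}$)
$\frac{1}{1929 - l{\left(20,-44 \right)}} = \frac{1}{1929 - - \frac{10}{-5 + 20}} = \frac{1}{1929 - - \frac{10}{15}} = \frac{1}{1929 - \left(-10\right) \frac{1}{15}} = \frac{1}{1929 - - \frac{2}{3}} = \frac{1}{1929 + \frac{2}{3}} = \frac{1}{\frac{5789}{3}} = \frac{3}{5789}$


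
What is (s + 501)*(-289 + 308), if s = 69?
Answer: 10830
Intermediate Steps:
(s + 501)*(-289 + 308) = (69 + 501)*(-289 + 308) = 570*19 = 10830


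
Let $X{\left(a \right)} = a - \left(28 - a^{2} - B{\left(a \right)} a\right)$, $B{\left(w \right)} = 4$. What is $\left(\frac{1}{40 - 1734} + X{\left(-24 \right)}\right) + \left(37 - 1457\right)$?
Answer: $- \frac{1680449}{1694} \approx -992.0$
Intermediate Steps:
$X{\left(a \right)} = -28 + a^{2} + 5 a$ ($X{\left(a \right)} = a - \left(28 - a^{2} - 4 a\right) = a + \left(-28 + a^{2} + 4 a\right) = -28 + a^{2} + 5 a$)
$\left(\frac{1}{40 - 1734} + X{\left(-24 \right)}\right) + \left(37 - 1457\right) = \left(\frac{1}{40 - 1734} + \left(-28 + \left(-24\right)^{2} + 5 \left(-24\right)\right)\right) + \left(37 - 1457\right) = \left(\frac{1}{-1694} - -428\right) + \left(37 - 1457\right) = \left(- \frac{1}{1694} + 428\right) - 1420 = \frac{725031}{1694} - 1420 = - \frac{1680449}{1694}$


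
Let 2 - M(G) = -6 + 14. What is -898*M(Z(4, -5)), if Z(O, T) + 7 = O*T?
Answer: 5388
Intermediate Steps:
Z(O, T) = -7 + O*T
M(G) = -6 (M(G) = 2 - (-6 + 14) = 2 - 1*8 = 2 - 8 = -6)
-898*M(Z(4, -5)) = -898*(-6) = 5388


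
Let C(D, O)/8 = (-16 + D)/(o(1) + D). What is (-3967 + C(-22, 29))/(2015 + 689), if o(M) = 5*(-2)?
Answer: -7915/5408 ≈ -1.4636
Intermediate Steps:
o(M) = -10
C(D, O) = 8*(-16 + D)/(-10 + D) (C(D, O) = 8*((-16 + D)/(-10 + D)) = 8*(-16 + D)/(-10 + D))
(-3967 + C(-22, 29))/(2015 + 689) = (-3967 + 8*(-16 - 22)/(-10 - 22))/(2015 + 689) = (-3967 + 8*(-38)/(-32))/2704 = (-3967 + 8*(-1/32)*(-38))*(1/2704) = (-3967 + 19/2)*(1/2704) = -7915/2*1/2704 = -7915/5408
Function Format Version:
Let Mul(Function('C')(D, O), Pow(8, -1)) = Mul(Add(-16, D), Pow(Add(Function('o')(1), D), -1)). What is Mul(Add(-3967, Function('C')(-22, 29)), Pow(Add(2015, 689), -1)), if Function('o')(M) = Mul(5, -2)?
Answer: Rational(-7915, 5408) ≈ -1.4636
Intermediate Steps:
Function('o')(M) = -10
Function('C')(D, O) = Mul(8, Pow(Add(-10, D), -1), Add(-16, D)) (Function('C')(D, O) = Mul(8, Mul(Add(-16, D), Pow(Add(-10, D), -1))) = Mul(8, Mul(Pow(Add(-10, D), -1), Add(-16, D))) = Mul(8, Pow(Add(-10, D), -1), Add(-16, D)))
Mul(Add(-3967, Function('C')(-22, 29)), Pow(Add(2015, 689), -1)) = Mul(Add(-3967, Mul(8, Pow(Add(-10, -22), -1), Add(-16, -22))), Pow(Add(2015, 689), -1)) = Mul(Add(-3967, Mul(8, Pow(-32, -1), -38)), Pow(2704, -1)) = Mul(Add(-3967, Mul(8, Rational(-1, 32), -38)), Rational(1, 2704)) = Mul(Add(-3967, Rational(19, 2)), Rational(1, 2704)) = Mul(Rational(-7915, 2), Rational(1, 2704)) = Rational(-7915, 5408)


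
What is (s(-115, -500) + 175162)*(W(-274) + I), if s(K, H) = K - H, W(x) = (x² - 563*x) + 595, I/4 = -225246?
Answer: -117800989897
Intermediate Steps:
I = -900984 (I = 4*(-225246) = -900984)
W(x) = 595 + x² - 563*x
(s(-115, -500) + 175162)*(W(-274) + I) = ((-115 - 1*(-500)) + 175162)*((595 + (-274)² - 563*(-274)) - 900984) = ((-115 + 500) + 175162)*((595 + 75076 + 154262) - 900984) = (385 + 175162)*(229933 - 900984) = 175547*(-671051) = -117800989897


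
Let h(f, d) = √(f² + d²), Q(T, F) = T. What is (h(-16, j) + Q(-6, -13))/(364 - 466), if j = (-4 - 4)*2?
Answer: 1/17 - 8*√2/51 ≈ -0.16301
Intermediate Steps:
j = -16 (j = -8*2 = -16)
h(f, d) = √(d² + f²)
(h(-16, j) + Q(-6, -13))/(364 - 466) = (√((-16)² + (-16)²) - 6)/(364 - 466) = (√(256 + 256) - 6)/(-102) = -(√512 - 6)/102 = -(16*√2 - 6)/102 = -(-6 + 16*√2)/102 = 1/17 - 8*√2/51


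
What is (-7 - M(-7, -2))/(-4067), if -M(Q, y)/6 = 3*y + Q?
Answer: 85/4067 ≈ 0.020900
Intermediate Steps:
M(Q, y) = -18*y - 6*Q (M(Q, y) = -6*(3*y + Q) = -6*(Q + 3*y) = -18*y - 6*Q)
(-7 - M(-7, -2))/(-4067) = (-7 - (-18*(-2) - 6*(-7)))/(-4067) = -(-7 - (36 + 42))/4067 = -(-7 - 1*78)/4067 = -(-7 - 78)/4067 = -1/4067*(-85) = 85/4067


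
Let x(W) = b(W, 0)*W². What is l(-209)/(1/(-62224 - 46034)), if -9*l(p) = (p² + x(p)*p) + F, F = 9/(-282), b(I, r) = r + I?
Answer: 3236172696662435/141 ≈ 2.2952e+13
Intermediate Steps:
b(I, r) = I + r
F = -3/94 (F = 9*(-1/282) = -3/94 ≈ -0.031915)
x(W) = W³ (x(W) = (W + 0)*W² = W*W² = W³)
l(p) = 1/282 - p²/9 - p⁴/9 (l(p) = -((p² + p³*p) - 3/94)/9 = -((p² + p⁴) - 3/94)/9 = -(-3/94 + p² + p⁴)/9 = 1/282 - p²/9 - p⁴/9)
l(-209)/(1/(-62224 - 46034)) = (1/282 - ⅑*(-209)² - ⅑*(-209)⁴)/(1/(-62224 - 46034)) = (1/282 - ⅑*43681 - ⅑*1908029761)/(1/(-108258)) = (1/282 - 43681/9 - 1908029761/9)/(-1/108258) = -179358903545/846*(-108258) = 3236172696662435/141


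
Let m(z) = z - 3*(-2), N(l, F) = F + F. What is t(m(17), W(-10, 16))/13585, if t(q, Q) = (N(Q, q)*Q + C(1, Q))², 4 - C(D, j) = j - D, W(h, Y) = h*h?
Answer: 4059005/2717 ≈ 1493.9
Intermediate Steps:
W(h, Y) = h²
N(l, F) = 2*F
C(D, j) = 4 + D - j (C(D, j) = 4 - (j - D) = 4 + (D - j) = 4 + D - j)
m(z) = 6 + z (m(z) = z + 6 = 6 + z)
t(q, Q) = (5 - Q + 2*Q*q)² (t(q, Q) = ((2*q)*Q + (4 + 1 - Q))² = (2*Q*q + (5 - Q))² = (5 - Q + 2*Q*q)²)
t(m(17), W(-10, 16))/13585 = (5 - 1*(-10)² + 2*(-10)²*(6 + 17))²/13585 = (5 - 1*100 + 2*100*23)²*(1/13585) = (5 - 100 + 4600)²*(1/13585) = 4505²*(1/13585) = 20295025*(1/13585) = 4059005/2717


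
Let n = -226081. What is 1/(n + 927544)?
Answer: 1/701463 ≈ 1.4256e-6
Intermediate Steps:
1/(n + 927544) = 1/(-226081 + 927544) = 1/701463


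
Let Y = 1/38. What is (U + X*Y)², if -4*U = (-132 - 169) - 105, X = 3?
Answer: 3724900/361 ≈ 10318.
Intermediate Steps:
Y = 1/38 ≈ 0.026316
U = 203/2 (U = -((-132 - 169) - 105)/4 = -(-301 - 105)/4 = -¼*(-406) = 203/2 ≈ 101.50)
(U + X*Y)² = (203/2 + 3*(1/38))² = (203/2 + 3/38)² = (1930/19)² = 3724900/361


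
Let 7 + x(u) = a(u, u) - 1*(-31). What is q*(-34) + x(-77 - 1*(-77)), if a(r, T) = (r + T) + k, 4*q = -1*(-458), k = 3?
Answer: -3866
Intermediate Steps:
q = 229/2 (q = (-1*(-458))/4 = (¼)*458 = 229/2 ≈ 114.50)
a(r, T) = 3 + T + r (a(r, T) = (r + T) + 3 = (T + r) + 3 = 3 + T + r)
x(u) = 27 + 2*u (x(u) = -7 + ((3 + u + u) - 1*(-31)) = -7 + ((3 + 2*u) + 31) = -7 + (34 + 2*u) = 27 + 2*u)
q*(-34) + x(-77 - 1*(-77)) = (229/2)*(-34) + (27 + 2*(-77 - 1*(-77))) = -3893 + (27 + 2*(-77 + 77)) = -3893 + (27 + 2*0) = -3893 + (27 + 0) = -3893 + 27 = -3866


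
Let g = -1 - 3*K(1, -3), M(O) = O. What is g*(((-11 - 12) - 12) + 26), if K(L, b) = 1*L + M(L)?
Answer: 63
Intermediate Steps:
K(L, b) = 2*L (K(L, b) = 1*L + L = L + L = 2*L)
g = -7 (g = -1 - 6 = -7)
g*(((-11 - 12) - 12) + 26) = -7*(((-11 - 12) - 12) + 26) = -7*((-23 - 12) + 26) = -7*(-35 + 26) = -7*(-9) = 63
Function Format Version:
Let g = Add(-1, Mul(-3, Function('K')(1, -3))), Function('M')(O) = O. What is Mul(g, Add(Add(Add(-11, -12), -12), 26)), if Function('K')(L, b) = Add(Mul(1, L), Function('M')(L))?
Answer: 63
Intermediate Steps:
Function('K')(L, b) = Mul(2, L) (Function('K')(L, b) = Add(Mul(1, L), L) = Add(L, L) = Mul(2, L))
g = -7 (g = Add(-1, Mul(-3, Mul(2, 1))) = Add(-1, Mul(-3, 2)) = Add(-1, -6) = -7)
Mul(g, Add(Add(Add(-11, -12), -12), 26)) = Mul(-7, Add(Add(Add(-11, -12), -12), 26)) = Mul(-7, Add(Add(-23, -12), 26)) = Mul(-7, Add(-35, 26)) = Mul(-7, -9) = 63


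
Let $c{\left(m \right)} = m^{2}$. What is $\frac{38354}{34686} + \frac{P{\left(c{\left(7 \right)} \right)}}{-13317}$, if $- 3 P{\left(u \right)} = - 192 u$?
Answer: $\frac{66997487}{76985577} \approx 0.87026$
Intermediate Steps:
$P{\left(u \right)} = 64 u$ ($P{\left(u \right)} = - \frac{\left(-192\right) u}{3} = 64 u$)
$\frac{38354}{34686} + \frac{P{\left(c{\left(7 \right)} \right)}}{-13317} = \frac{38354}{34686} + \frac{64 \cdot 7^{2}}{-13317} = 38354 \cdot \frac{1}{34686} + 64 \cdot 49 \left(- \frac{1}{13317}\right) = \frac{19177}{17343} + 3136 \left(- \frac{1}{13317}\right) = \frac{19177}{17343} - \frac{3136}{13317} = \frac{66997487}{76985577}$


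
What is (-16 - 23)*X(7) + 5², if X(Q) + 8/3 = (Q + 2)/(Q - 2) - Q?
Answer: 1659/5 ≈ 331.80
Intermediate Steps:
X(Q) = -8/3 - Q + (2 + Q)/(-2 + Q) (X(Q) = -8/3 + ((Q + 2)/(Q - 2) - Q) = -8/3 + ((2 + Q)/(-2 + Q) - Q) = -8/3 + (-Q + (2 + Q)/(-2 + Q)) = -8/3 - Q + (2 + Q)/(-2 + Q))
(-16 - 23)*X(7) + 5² = (-16 - 23)*((22 + 7 - 3*7²)/(3*(-2 + 7))) + 5² = -13*(22 + 7 - 3*49)/5 + 25 = -13*(22 + 7 - 147)/5 + 25 = -13*(-118)/5 + 25 = -39*(-118/15) + 25 = 1534/5 + 25 = 1659/5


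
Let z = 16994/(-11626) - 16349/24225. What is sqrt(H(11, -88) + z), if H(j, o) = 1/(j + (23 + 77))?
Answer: I*sqrt(256707359521359499)/347355815 ≈ 1.4586*I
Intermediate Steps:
H(j, o) = 1/(100 + j) (H(j, o) = 1/(j + 100) = 1/(100 + j))
z = -300876562/140819925 (z = 16994*(-1/11626) - 16349*1/24225 = -8497/5813 - 16349/24225 = -300876562/140819925 ≈ -2.1366)
sqrt(H(11, -88) + z) = sqrt(1/(100 + 11) - 300876562/140819925) = sqrt(1/111 - 300876562/140819925) = sqrt(-3695164273/1736779075) = I*sqrt(256707359521359499)/347355815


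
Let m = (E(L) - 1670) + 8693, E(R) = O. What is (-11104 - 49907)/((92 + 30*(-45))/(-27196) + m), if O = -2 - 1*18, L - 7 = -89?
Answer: -829627578/95227423 ≈ -8.7121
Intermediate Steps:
L = -82 (L = 7 - 89 = -82)
O = -20 (O = -2 - 18 = -20)
E(R) = -20
m = 7003 (m = (-20 - 1670) + 8693 = -1690 + 8693 = 7003)
(-11104 - 49907)/((92 + 30*(-45))/(-27196) + m) = (-11104 - 49907)/((92 + 30*(-45))/(-27196) + 7003) = -61011/((92 - 1350)*(-1/27196) + 7003) = -61011/(-1258*(-1/27196) + 7003) = -61011/(629/13598 + 7003) = -61011/95227423/13598 = -61011*13598/95227423 = -829627578/95227423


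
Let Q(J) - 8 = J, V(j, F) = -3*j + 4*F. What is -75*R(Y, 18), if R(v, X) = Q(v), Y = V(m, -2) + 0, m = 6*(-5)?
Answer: -6750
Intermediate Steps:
m = -30
Y = 82 (Y = (-3*(-30) + 4*(-2)) + 0 = (90 - 8) + 0 = 82 + 0 = 82)
Q(J) = 8 + J
R(v, X) = 8 + v
-75*R(Y, 18) = -75*(8 + 82) = -75*90 = -6750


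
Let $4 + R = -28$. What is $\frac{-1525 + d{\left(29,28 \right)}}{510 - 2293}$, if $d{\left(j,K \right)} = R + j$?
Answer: $\frac{1528}{1783} \approx 0.85698$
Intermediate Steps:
$R = -32$ ($R = -4 - 28 = -32$)
$d{\left(j,K \right)} = -32 + j$
$\frac{-1525 + d{\left(29,28 \right)}}{510 - 2293} = \frac{-1525 + \left(-32 + 29\right)}{510 - 2293} = \frac{-1525 - 3}{-1783} = \left(-1528\right) \left(- \frac{1}{1783}\right) = \frac{1528}{1783}$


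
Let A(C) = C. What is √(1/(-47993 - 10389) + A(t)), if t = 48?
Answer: √163605921970/58382 ≈ 6.9282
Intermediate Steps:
√(1/(-47993 - 10389) + A(t)) = √(1/(-47993 - 10389) + 48) = √(1/(-58382) + 48) = √(-1/58382 + 48) = √(2802335/58382) = √163605921970/58382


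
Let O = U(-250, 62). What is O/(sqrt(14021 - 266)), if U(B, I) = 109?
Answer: 109*sqrt(13755)/13755 ≈ 0.92939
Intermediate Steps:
O = 109
O/(sqrt(14021 - 266)) = 109/(sqrt(14021 - 266)) = 109/(sqrt(13755)) = 109*(sqrt(13755)/13755) = 109*sqrt(13755)/13755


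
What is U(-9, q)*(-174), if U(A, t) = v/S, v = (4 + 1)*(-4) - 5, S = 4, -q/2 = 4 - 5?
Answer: 2175/2 ≈ 1087.5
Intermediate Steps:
q = 2 (q = -2*(4 - 5) = -2*(-1) = 2)
v = -25 (v = 5*(-4) - 5 = -20 - 5 = -25)
U(A, t) = -25/4
U(-9, q)*(-174) = -25/4*(-174) = 2175/2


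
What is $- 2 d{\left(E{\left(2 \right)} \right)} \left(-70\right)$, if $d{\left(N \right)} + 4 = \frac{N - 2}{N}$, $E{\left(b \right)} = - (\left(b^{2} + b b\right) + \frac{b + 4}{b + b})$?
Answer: $- \frac{7420}{19} \approx -390.53$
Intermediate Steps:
$E{\left(b \right)} = - 2 b^{2} - \frac{4 + b}{2 b}$ ($E{\left(b \right)} = - (\left(b^{2} + b^{2}\right) + \frac{4 + b}{2 b}) = - (2 b^{2} + \left(4 + b\right) \frac{1}{2 b}) = - (2 b^{2} + \frac{4 + b}{2 b}) = - 2 b^{2} - \frac{4 + b}{2 b}$)
$d{\left(N \right)} = -4 + \frac{-2 + N}{N}$ ($d{\left(N \right)} = -4 + \frac{N - 2}{N} = -4 + \frac{-2 + N}{N}$)
$- 2 d{\left(E{\left(2 \right)} \right)} \left(-70\right) = - 2 \left(-3 - \frac{2}{\frac{1}{2} \cdot \frac{1}{2} \left(-4 - 2 - 4 \cdot 2^{3}\right)}\right) \left(-70\right) = - 2 \left(-3 - \frac{2}{\frac{1}{2} \cdot \frac{1}{2} \left(-4 - 2 - 32\right)}\right) \left(-70\right) = - 2 \left(-3 - \frac{2}{\frac{1}{2} \cdot \frac{1}{2} \left(-38\right)}\right) \left(-70\right) = - 2 \left(-3 - \frac{2}{- \frac{19}{2}}\right) \left(-70\right) = - 2 \left(-3 - - \frac{4}{19}\right) \left(-70\right) = - 2 \left(-3 + \frac{4}{19}\right) \left(-70\right) = \left(-2\right) \left(- \frac{53}{19}\right) \left(-70\right) = \frac{106}{19} \left(-70\right) = - \frac{7420}{19}$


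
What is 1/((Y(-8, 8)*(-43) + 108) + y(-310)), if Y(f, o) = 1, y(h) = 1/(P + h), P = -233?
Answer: 543/35294 ≈ 0.015385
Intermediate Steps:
y(h) = 1/(-233 + h)
1/((Y(-8, 8)*(-43) + 108) + y(-310)) = 1/((1*(-43) + 108) + 1/(-233 - 310)) = 1/((-43 + 108) + 1/(-543)) = 1/(65 - 1/543) = 1/(35294/543) = 543/35294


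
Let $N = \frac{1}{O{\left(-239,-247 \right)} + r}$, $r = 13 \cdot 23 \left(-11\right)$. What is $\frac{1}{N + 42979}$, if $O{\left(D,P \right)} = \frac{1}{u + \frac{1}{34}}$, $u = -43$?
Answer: $\frac{4805263}{206525397016} \approx 2.3267 \cdot 10^{-5}$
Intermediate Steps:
$O{\left(D,P \right)} = - \frac{34}{1461}$ ($O{\left(D,P \right)} = \frac{1}{-43 + \frac{1}{34}} = \frac{1}{- \frac{1461}{34}} = - \frac{34}{1461}$)
$r = -3289$ ($r = 299 \left(-11\right) = -3289$)
$N = - \frac{1461}{4805263}$ ($N = \frac{1}{- \frac{34}{1461} - 3289} = \frac{1}{- \frac{4805263}{1461}} = - \frac{1461}{4805263} \approx -0.00030404$)
$\frac{1}{N + 42979} = \frac{1}{- \frac{1461}{4805263} + 42979} = \frac{1}{\frac{206525397016}{4805263}} = \frac{4805263}{206525397016}$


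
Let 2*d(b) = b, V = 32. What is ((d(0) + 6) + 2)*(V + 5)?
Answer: 296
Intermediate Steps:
d(b) = b/2
((d(0) + 6) + 2)*(V + 5) = (((1/2)*0 + 6) + 2)*(32 + 5) = ((0 + 6) + 2)*37 = (6 + 2)*37 = 8*37 = 296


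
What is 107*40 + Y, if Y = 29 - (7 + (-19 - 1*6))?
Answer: 4327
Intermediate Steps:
Y = 47 (Y = 29 - (7 + (-19 - 6)) = 29 - (7 - 25) = 29 - 1*(-18) = 29 + 18 = 47)
107*40 + Y = 107*40 + 47 = 4280 + 47 = 4327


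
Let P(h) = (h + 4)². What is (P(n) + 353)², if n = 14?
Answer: 458329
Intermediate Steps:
P(h) = (4 + h)²
(P(n) + 353)² = ((4 + 14)² + 353)² = (18² + 353)² = (324 + 353)² = 677² = 458329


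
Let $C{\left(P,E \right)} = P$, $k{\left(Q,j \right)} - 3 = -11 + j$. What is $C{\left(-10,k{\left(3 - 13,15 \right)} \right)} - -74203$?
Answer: $74193$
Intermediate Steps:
$k{\left(Q,j \right)} = -8 + j$ ($k{\left(Q,j \right)} = 3 + \left(-11 + j\right) = -8 + j$)
$C{\left(-10,k{\left(3 - 13,15 \right)} \right)} - -74203 = -10 - -74203 = -10 + 74203 = 74193$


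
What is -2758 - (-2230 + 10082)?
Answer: -10610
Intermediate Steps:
-2758 - (-2230 + 10082) = -2758 - 1*7852 = -2758 - 7852 = -10610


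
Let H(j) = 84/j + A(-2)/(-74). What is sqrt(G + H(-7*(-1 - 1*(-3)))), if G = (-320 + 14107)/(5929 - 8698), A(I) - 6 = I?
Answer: 5*I*sqrt(4632412395)/102453 ≈ 3.3216*I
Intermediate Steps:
A(I) = 6 + I
H(j) = -2/37 + 84/j (H(j) = 84/j + (6 - 2)/(-74) = 84/j + 4*(-1/74) = 84/j - 2/37 = -2/37 + 84/j)
G = -13787/2769 (G = 13787/(-2769) = 13787*(-1/2769) = -13787/2769 ≈ -4.9790)
sqrt(G + H(-7*(-1 - 1*(-3)))) = sqrt(-13787/2769 + (-2/37 + 84/((-7*(-1 - 1*(-3)))))) = sqrt(-13787/2769 + (-2/37 + 84/((-7*(-1 + 3))))) = sqrt(-13787/2769 + (-2/37 + 84/((-7*2)))) = sqrt(-13787/2769 + (-2/37 + 84/(-14))) = sqrt(-13787/2769 + (-2/37 + 84*(-1/14))) = sqrt(-13787/2769 + (-2/37 - 6)) = sqrt(-13787/2769 - 224/37) = sqrt(-1130375/102453) = 5*I*sqrt(4632412395)/102453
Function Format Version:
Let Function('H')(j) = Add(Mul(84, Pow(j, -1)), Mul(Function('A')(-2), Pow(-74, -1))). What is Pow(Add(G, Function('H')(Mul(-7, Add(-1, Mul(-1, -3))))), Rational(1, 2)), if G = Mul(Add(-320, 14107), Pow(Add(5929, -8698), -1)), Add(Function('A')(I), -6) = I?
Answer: Mul(Rational(5, 102453), I, Pow(4632412395, Rational(1, 2))) ≈ Mul(3.3216, I)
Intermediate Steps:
Function('A')(I) = Add(6, I)
Function('H')(j) = Add(Rational(-2, 37), Mul(84, Pow(j, -1))) (Function('H')(j) = Add(Mul(84, Pow(j, -1)), Mul(Add(6, -2), Pow(-74, -1))) = Add(Mul(84, Pow(j, -1)), Mul(4, Rational(-1, 74))) = Add(Mul(84, Pow(j, -1)), Rational(-2, 37)) = Add(Rational(-2, 37), Mul(84, Pow(j, -1))))
G = Rational(-13787, 2769) (G = Mul(13787, Pow(-2769, -1)) = Mul(13787, Rational(-1, 2769)) = Rational(-13787, 2769) ≈ -4.9790)
Pow(Add(G, Function('H')(Mul(-7, Add(-1, Mul(-1, -3))))), Rational(1, 2)) = Pow(Add(Rational(-13787, 2769), Add(Rational(-2, 37), Mul(84, Pow(Mul(-7, Add(-1, Mul(-1, -3))), -1)))), Rational(1, 2)) = Pow(Add(Rational(-13787, 2769), Add(Rational(-2, 37), Mul(84, Pow(Mul(-7, Add(-1, 3)), -1)))), Rational(1, 2)) = Pow(Add(Rational(-13787, 2769), Add(Rational(-2, 37), Mul(84, Pow(Mul(-7, 2), -1)))), Rational(1, 2)) = Pow(Add(Rational(-13787, 2769), Add(Rational(-2, 37), Mul(84, Pow(-14, -1)))), Rational(1, 2)) = Pow(Add(Rational(-13787, 2769), Add(Rational(-2, 37), Mul(84, Rational(-1, 14)))), Rational(1, 2)) = Pow(Add(Rational(-13787, 2769), Add(Rational(-2, 37), -6)), Rational(1, 2)) = Pow(Add(Rational(-13787, 2769), Rational(-224, 37)), Rational(1, 2)) = Pow(Rational(-1130375, 102453), Rational(1, 2)) = Mul(Rational(5, 102453), I, Pow(4632412395, Rational(1, 2)))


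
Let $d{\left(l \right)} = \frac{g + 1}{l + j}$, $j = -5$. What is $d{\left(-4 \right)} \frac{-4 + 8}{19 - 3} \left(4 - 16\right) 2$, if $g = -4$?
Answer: $-2$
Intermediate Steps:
$d{\left(l \right)} = - \frac{3}{-5 + l}$ ($d{\left(l \right)} = \frac{-4 + 1}{l - 5} = - \frac{3}{-5 + l}$)
$d{\left(-4 \right)} \frac{-4 + 8}{19 - 3} \left(4 - 16\right) 2 = - \frac{3}{-5 - 4} \frac{-4 + 8}{19 - 3} \left(4 - 16\right) 2 = - \frac{3}{-9} \cdot \frac{4}{16} \left(4 - 16\right) 2 = \left(-3\right) \left(- \frac{1}{9}\right) 4 \cdot \frac{1}{16} \left(\left(-12\right) 2\right) = \frac{1}{3} \cdot \frac{1}{4} \left(-24\right) = \frac{1}{12} \left(-24\right) = -2$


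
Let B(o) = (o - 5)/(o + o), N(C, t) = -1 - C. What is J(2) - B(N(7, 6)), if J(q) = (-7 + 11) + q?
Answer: 83/16 ≈ 5.1875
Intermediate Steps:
J(q) = 4 + q
B(o) = (-5 + o)/(2*o) (B(o) = (-5 + o)/((2*o)) = (-5 + o)*(1/(2*o)) = (-5 + o)/(2*o))
J(2) - B(N(7, 6)) = (4 + 2) - (-5 + (-1 - 1*7))/(2*(-1 - 1*7)) = 6 - (-5 + (-1 - 7))/(2*(-1 - 7)) = 6 - (-5 - 8)/(2*(-8)) = 6 - (-1)*(-13)/(2*8) = 6 - 1*13/16 = 6 - 13/16 = 83/16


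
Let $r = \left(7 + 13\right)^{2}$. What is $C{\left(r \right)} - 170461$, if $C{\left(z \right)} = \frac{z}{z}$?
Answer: $-170460$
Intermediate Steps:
$r = 400$ ($r = 20^{2} = 400$)
$C{\left(z \right)} = 1$
$C{\left(r \right)} - 170461 = 1 - 170461 = -170460$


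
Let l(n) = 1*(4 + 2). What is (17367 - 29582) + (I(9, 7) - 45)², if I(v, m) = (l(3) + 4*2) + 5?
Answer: -11539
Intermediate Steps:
l(n) = 6 (l(n) = 1*6 = 6)
I(v, m) = 19 (I(v, m) = (6 + 4*2) + 5 = (6 + 8) + 5 = 14 + 5 = 19)
(17367 - 29582) + (I(9, 7) - 45)² = (17367 - 29582) + (19 - 45)² = -12215 + (-26)² = -12215 + 676 = -11539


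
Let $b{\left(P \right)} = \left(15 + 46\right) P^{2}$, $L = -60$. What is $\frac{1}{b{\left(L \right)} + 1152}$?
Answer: $\frac{1}{220752} \approx 4.53 \cdot 10^{-6}$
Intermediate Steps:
$b{\left(P \right)} = 61 P^{2}$
$\frac{1}{b{\left(L \right)} + 1152} = \frac{1}{61 \left(-60\right)^{2} + 1152} = \frac{1}{61 \cdot 3600 + 1152} = \frac{1}{219600 + 1152} = \frac{1}{220752}$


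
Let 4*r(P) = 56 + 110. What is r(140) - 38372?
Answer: -76661/2 ≈ -38331.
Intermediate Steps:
r(P) = 83/2 (r(P) = (56 + 110)/4 = (¼)*166 = 83/2)
r(140) - 38372 = 83/2 - 38372 = -76661/2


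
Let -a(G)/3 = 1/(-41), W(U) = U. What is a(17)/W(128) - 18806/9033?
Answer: -98666789/47405184 ≈ -2.0813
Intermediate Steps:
a(G) = 3/41 (a(G) = -3/(-41) = -3*(-1/41) = 3/41)
a(17)/W(128) - 18806/9033 = (3/41)/128 - 18806/9033 = (3/41)*(1/128) - 18806*1/9033 = 3/5248 - 18806/9033 = -98666789/47405184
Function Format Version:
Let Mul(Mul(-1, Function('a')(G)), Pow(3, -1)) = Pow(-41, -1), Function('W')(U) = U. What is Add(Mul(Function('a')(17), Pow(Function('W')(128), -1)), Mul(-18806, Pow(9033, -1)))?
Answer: Rational(-98666789, 47405184) ≈ -2.0813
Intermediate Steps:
Function('a')(G) = Rational(3, 41) (Function('a')(G) = Mul(-3, Pow(-41, -1)) = Mul(-3, Rational(-1, 41)) = Rational(3, 41))
Add(Mul(Function('a')(17), Pow(Function('W')(128), -1)), Mul(-18806, Pow(9033, -1))) = Add(Mul(Rational(3, 41), Pow(128, -1)), Mul(-18806, Pow(9033, -1))) = Add(Mul(Rational(3, 41), Rational(1, 128)), Mul(-18806, Rational(1, 9033))) = Add(Rational(3, 5248), Rational(-18806, 9033)) = Rational(-98666789, 47405184)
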